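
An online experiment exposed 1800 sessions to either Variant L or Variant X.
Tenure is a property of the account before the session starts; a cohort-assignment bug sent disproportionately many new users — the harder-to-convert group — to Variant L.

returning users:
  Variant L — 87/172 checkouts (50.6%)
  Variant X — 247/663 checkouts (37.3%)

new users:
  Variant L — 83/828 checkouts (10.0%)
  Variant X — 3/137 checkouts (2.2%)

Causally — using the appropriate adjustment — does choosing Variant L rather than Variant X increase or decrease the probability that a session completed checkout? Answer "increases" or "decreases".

Here user tenure is a common cause — it drives both which variant a case falls under and the outcome. The crude comparison mixes populations; the stratum-specific rates are the causally relevant ones.
Within each level — returning users: 50.6% vs 37.3%; new users: 10.0% vs 2.2% — Variant L is higher every time.

increases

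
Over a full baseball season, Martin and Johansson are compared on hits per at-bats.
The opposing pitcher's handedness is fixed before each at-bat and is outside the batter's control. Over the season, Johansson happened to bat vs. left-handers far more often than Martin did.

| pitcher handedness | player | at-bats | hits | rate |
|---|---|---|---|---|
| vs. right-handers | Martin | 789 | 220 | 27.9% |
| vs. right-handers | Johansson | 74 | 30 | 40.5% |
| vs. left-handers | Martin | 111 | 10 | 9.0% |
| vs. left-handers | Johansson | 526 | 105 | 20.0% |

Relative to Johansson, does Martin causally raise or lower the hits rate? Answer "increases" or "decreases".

Johansson is higher inside every pitcher handedness stratum but Martin is higher in aggregate. Whether to stratify depends on how pitcher handedness relates to the player.
Pitcher handedness differs across players for reasons unrelated to any effect of the player itself, and it separately predicts the outcome — a classic confounder. We must compare within pitcher handedness levels.
Within each level — vs. right-handers: 27.9% vs 40.5%; vs. left-handers: 9.0% vs 20.0% — Johansson is higher every time.

decreases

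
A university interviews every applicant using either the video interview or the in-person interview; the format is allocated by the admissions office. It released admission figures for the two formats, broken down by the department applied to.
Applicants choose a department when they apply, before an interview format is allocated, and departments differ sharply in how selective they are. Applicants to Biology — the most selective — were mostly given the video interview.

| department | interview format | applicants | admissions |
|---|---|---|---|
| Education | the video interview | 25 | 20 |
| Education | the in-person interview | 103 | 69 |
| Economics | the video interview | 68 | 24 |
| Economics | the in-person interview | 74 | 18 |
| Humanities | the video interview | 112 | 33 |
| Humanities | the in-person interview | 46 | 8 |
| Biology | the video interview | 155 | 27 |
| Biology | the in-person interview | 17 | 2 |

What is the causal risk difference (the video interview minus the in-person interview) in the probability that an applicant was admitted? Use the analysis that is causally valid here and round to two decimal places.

The stratified and pooled comparisons disagree (the video interview wins within each department; the in-person interview wins overall), so the answer turns on the causal role of department.
The imbalance in department arose from how applicants were allocated, not from anything the interview format did; and department independently affects the outcome. The pooled gap is confounded — condition on department.
Adjusting over the population distribution of department: 0.213·(0.800−0.670) + 0.237·(0.353−0.243) + 0.263·(0.295−0.174) + 0.287·(0.174−0.118) = +0.102.

+0.10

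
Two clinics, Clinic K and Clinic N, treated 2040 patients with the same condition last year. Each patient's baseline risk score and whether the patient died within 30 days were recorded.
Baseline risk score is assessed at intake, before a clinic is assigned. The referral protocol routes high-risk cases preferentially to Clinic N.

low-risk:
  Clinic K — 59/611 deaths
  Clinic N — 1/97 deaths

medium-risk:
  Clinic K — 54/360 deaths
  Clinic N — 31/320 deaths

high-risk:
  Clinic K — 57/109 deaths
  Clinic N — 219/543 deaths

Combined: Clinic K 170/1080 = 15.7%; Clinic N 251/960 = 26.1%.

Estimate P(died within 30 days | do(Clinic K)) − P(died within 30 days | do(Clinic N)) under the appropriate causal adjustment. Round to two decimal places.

Baseline risk score is set before the clinic has any effect — it is not caused by the clinic — and it independently drives the outcome. That makes it a confounder, so the causal comparison is within baseline risk score levels.
Adjusting over the population distribution of baseline risk score: 0.347·(0.097−0.010) + 0.333·(0.150−0.097) + 0.320·(0.523−0.403) = +0.086.

+0.09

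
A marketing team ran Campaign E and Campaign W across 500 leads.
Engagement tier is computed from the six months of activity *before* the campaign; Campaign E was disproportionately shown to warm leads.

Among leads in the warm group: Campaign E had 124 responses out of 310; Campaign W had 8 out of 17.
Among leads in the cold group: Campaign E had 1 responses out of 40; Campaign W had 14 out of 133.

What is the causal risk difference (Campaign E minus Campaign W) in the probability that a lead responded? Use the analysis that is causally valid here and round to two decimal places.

-0.07

The stratified and pooled comparisons disagree (Campaign W wins within each engagement tier; Campaign E wins overall), so the answer turns on the causal role of engagement tier.
The imbalance in engagement tier arose from how leads were allocated, not from anything the campaign did; and engagement tier independently affects the outcome. The pooled gap is confounded — condition on engagement tier.
Adjusting over the population distribution of engagement tier: 0.654·(0.400−0.471) + 0.346·(0.025−0.105) = -0.074.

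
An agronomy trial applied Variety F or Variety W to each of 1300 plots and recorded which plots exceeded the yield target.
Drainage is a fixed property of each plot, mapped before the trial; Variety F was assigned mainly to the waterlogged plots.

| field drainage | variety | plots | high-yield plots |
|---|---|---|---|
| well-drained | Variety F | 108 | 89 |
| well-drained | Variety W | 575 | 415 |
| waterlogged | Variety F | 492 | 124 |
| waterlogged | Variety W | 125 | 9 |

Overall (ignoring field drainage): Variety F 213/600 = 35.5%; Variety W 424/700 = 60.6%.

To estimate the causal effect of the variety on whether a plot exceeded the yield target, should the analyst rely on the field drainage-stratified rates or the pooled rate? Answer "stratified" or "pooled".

stratified

Variety F is higher inside every field drainage stratum but Variety W is higher in aggregate. Whether to stratify depends on how field drainage relates to the variety.
Field drainage satisfies the back-door criterion: it is not a descendant of the variety, and it blocks the spurious path from variety to outcome. Adjusting for it (i.e., using the within-field drainage rates) gives the causal effect.
Within each level — well-drained: 82.4% vs 72.2%; waterlogged: 25.2% vs 7.2% — Variety F is higher every time.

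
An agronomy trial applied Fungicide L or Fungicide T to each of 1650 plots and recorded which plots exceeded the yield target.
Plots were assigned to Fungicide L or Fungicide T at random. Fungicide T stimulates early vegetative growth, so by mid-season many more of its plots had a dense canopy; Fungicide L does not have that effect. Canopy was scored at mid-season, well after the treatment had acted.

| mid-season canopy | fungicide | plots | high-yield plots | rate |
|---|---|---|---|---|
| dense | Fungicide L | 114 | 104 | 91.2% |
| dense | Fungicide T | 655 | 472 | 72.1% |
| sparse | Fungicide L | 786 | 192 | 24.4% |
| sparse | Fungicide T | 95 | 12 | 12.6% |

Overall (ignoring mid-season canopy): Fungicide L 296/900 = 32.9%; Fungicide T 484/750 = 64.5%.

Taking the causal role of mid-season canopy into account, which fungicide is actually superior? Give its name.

The stratified and pooled comparisons disagree (Fungicide L wins within each mid-season canopy; Fungicide T wins overall), so the answer turns on the causal role of mid-season canopy.
Stratifying would compare fungicides among plots the fungicides themselves sorted into mid-season canopy groups — a form of selection on an intermediate. The unconditioned pooled rates give the total causal effect.
Pooled: Fungicide L 32.9% vs Fungicide T 64.5%; Fungicide T is higher overall.

Fungicide T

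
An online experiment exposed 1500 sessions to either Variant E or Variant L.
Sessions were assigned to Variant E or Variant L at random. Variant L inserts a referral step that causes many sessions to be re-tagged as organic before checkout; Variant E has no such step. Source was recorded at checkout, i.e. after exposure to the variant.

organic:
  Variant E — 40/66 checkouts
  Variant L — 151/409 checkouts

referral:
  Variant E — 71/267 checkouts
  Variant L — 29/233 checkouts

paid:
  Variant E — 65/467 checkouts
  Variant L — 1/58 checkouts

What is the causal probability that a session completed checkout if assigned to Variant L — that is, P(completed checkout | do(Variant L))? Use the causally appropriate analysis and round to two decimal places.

0.26

Within every traffic source level Variant E has the higher rate, yet pooled Variant L does — Simpson's reversal.
Traffic source lies on the pathway variant → traffic source → outcome, so adjusting for it blocks the indirect effect. For the total causal effect of variant, use the unadjusted pooled rates.
So P(outcome | do(Variant L)) is just the pooled rate for Variant L: 181/700 = 0.259.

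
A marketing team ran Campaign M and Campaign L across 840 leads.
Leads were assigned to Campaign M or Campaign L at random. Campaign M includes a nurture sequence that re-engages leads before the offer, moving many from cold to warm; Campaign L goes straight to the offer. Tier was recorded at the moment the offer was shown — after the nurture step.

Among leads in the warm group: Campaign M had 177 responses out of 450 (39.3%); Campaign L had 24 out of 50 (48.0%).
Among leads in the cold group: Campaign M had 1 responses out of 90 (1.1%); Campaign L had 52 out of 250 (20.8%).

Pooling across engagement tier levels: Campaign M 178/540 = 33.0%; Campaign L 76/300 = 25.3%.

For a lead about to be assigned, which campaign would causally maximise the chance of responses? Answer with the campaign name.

Engagement tier is recorded after the campaign and is itself shifted by it — it sits on the causal path from campaign to outcome. Conditioning on a mediator would strip out part of the effect we want; the pooled comparison gives the total causal effect.
Pooled: Campaign M 33.0% vs Campaign L 25.3%; Campaign M is higher overall.

Campaign M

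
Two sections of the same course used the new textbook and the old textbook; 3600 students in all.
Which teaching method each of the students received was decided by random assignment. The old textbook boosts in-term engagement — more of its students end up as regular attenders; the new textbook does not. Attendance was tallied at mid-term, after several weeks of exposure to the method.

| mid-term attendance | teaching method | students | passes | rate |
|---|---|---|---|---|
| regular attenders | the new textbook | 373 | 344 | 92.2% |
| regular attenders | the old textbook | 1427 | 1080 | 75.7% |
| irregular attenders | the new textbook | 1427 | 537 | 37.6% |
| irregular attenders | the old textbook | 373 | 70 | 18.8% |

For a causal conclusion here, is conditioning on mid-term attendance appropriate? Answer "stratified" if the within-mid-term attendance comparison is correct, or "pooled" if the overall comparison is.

pooled

The stratified and pooled comparisons disagree (the new textbook wins within each mid-term attendance; the old textbook wins overall), so the answer turns on the causal role of mid-term attendance.
Mid-term attendance lies on the pathway teaching method → mid-term attendance → outcome, so adjusting for it blocks the indirect effect. For the total causal effect of teaching method, use the unadjusted pooled rates.
Pooled: the new textbook 48.9% vs the old textbook 63.9%; the old textbook is higher overall.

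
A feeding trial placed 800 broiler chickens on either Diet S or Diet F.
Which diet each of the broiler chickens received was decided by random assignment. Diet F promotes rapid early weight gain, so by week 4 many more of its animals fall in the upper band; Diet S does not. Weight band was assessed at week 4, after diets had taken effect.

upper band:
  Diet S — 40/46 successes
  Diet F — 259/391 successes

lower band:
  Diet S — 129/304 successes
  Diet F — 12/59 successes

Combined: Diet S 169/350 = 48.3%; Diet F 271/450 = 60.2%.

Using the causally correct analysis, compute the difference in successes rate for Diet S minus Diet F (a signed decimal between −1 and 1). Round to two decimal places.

Week-4 weight band here is a post-treatment variable shaped by the diet; conditioning on it would introduce bias rather than remove it. The overall comparison is the causal one.
The causal difference is the pooled difference: 0.483 − 0.602 = -0.119.

-0.12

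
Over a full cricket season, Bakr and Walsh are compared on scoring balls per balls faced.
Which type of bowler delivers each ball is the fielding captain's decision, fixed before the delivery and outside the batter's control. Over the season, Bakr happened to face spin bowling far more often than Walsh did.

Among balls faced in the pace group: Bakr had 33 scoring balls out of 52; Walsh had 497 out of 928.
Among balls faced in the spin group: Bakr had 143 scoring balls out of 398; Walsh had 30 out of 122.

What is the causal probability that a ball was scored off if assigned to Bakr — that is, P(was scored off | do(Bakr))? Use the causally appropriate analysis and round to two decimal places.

Within every bowling type level Bakr has the higher rate, yet pooled Walsh does — Simpson's reversal.
Bowling type is set before the player has any effect — it is not caused by the player — and it independently drives the outcome. That makes it a confounder, so the causal comparison is within bowling type levels.
Standardising Bakr to the population bowling type mix: 0.653·33/52 + 0.347·143/398 = 0.539.

0.54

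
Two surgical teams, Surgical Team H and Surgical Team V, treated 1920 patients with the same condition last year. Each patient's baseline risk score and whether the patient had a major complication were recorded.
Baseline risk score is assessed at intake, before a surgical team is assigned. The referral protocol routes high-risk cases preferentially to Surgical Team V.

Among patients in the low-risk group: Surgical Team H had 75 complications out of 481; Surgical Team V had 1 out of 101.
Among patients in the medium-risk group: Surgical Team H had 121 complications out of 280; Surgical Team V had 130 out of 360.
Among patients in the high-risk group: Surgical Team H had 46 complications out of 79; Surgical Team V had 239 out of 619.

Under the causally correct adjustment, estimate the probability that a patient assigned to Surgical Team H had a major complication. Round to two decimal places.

0.40

The baseline risk score-specific comparison favours Surgical Team V throughout, but the pooled figures favour Surgical Team H. The question is whether to condition on baseline risk score.
Baseline risk score is set before the surgical team has any effect — it is not caused by the surgical team — and it independently drives the outcome. That makes it a confounder, so the causal comparison is within baseline risk score levels.
Standardising Surgical Team H to the population baseline risk score mix: 0.303·75/481 + 0.333·121/280 + 0.364·46/79 = 0.403.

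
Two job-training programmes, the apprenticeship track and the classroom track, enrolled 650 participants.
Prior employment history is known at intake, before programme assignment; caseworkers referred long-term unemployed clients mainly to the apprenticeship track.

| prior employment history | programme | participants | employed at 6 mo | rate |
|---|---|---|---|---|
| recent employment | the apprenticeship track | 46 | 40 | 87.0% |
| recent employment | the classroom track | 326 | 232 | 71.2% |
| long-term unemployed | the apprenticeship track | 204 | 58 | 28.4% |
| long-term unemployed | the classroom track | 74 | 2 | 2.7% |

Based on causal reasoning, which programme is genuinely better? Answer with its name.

the apprenticeship track

Within every prior employment history level the apprenticeship track has the higher rate, yet pooled the classroom track does — Simpson's reversal.
Nothing the programme does changes prior employment history; the imbalance is an allocation artefact. With prior employment history also predicting the outcome, the pooled figure is confounded, and the within-stratum comparison is the causal one.
Within each level — recent employment: 87.0% vs 71.2%; long-term unemployed: 28.4% vs 2.7% — the apprenticeship track is higher every time.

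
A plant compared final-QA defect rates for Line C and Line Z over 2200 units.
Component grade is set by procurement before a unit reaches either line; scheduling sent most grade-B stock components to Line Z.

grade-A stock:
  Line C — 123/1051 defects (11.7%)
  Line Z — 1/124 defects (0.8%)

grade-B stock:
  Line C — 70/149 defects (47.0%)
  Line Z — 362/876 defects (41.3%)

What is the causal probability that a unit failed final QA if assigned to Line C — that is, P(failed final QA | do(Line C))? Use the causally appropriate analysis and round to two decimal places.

Component grade is set before the line has any effect — it is not caused by the line — and it independently drives the outcome. That makes it a confounder, so the causal comparison is within component grade levels.
Standardising Line C to the population component grade mix: 0.534·123/1051 + 0.466·70/149 = 0.281.

0.28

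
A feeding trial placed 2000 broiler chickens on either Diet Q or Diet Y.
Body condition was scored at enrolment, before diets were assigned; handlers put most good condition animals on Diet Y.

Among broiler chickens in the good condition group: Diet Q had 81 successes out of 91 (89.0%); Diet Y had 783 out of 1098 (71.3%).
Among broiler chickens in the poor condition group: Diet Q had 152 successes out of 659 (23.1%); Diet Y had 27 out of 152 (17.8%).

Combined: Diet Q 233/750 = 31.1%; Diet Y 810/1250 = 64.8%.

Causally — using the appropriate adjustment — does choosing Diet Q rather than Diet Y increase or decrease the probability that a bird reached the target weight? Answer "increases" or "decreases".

Starting body condition is set before the diet has any effect — it is not caused by the diet — and it independently drives the outcome. That makes it a confounder, so the causal comparison is within starting body condition levels.
Within each level — good condition: 89.0% vs 71.3%; poor condition: 23.1% vs 17.8% — Diet Q is higher every time.

increases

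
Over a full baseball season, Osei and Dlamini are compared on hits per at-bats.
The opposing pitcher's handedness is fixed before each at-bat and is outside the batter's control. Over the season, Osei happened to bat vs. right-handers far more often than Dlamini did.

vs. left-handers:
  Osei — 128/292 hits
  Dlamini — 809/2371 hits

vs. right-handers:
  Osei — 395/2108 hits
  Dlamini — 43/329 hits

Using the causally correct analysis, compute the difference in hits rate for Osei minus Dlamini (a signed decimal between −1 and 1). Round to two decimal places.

Here pitcher handedness is a common cause — it drives both which player a case falls under and the outcome. The crude comparison mixes populations; the stratum-specific rates are the causally relevant ones.
Adjusting over the population distribution of pitcher handedness: 0.522·(0.438−0.341) + 0.478·(0.187−0.131) = +0.078.

+0.08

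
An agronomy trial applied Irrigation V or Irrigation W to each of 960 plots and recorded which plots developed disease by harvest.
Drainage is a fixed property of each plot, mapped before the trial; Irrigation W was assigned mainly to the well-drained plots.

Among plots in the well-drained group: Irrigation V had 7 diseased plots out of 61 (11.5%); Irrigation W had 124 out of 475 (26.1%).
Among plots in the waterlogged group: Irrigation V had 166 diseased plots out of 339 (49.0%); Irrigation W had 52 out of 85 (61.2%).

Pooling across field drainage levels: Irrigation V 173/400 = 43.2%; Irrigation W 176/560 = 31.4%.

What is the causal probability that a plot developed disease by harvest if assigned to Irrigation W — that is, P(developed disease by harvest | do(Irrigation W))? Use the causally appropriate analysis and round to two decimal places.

The field drainage-specific comparison favours Irrigation V throughout, but the pooled figures favour Irrigation W. The question is whether to condition on field drainage.
Nothing the irrigation does changes field drainage; the imbalance is an allocation artefact. With field drainage also predicting the outcome, the pooled figure is confounded, and the within-stratum comparison is the causal one.
Standardising Irrigation W to the population field drainage mix: 0.558·124/475 + 0.442·52/85 = 0.416.

0.42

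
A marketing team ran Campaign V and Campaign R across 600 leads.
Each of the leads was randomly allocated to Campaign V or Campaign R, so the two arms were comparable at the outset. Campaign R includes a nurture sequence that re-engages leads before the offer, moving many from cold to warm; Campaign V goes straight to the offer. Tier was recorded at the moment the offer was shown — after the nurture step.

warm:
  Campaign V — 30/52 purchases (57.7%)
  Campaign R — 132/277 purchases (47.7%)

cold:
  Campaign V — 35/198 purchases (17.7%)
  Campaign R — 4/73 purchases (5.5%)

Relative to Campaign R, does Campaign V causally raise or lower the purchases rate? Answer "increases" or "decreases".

The stratified and pooled comparisons disagree (Campaign V wins within each engagement tier; Campaign R wins overall), so the answer turns on the causal role of engagement tier.
Because the campaign influences engagement tier, engagement tier is a post-treatment mediator, not a confounder. Stratifying on it would bias the estimate; the causal effect is the crude pooled difference.
Pooled: Campaign V 26.0% vs Campaign R 38.9%; Campaign R is higher overall.

decreases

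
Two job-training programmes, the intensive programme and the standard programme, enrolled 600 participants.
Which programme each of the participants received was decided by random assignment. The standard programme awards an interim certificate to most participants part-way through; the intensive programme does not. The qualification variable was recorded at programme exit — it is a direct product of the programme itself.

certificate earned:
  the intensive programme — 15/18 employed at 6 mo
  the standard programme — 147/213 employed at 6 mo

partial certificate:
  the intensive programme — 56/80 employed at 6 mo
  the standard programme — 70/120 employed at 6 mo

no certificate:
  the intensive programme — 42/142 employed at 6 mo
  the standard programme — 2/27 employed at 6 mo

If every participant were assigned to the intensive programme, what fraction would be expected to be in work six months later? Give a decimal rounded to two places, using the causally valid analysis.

0.47

Qualification attained during the programme here is a post-treatment variable shaped by the programme; conditioning on it would introduce bias rather than remove it. The overall comparison is the causal one.
So P(outcome | do(the intensive programme)) is just the pooled rate for the intensive programme: 113/240 = 0.471.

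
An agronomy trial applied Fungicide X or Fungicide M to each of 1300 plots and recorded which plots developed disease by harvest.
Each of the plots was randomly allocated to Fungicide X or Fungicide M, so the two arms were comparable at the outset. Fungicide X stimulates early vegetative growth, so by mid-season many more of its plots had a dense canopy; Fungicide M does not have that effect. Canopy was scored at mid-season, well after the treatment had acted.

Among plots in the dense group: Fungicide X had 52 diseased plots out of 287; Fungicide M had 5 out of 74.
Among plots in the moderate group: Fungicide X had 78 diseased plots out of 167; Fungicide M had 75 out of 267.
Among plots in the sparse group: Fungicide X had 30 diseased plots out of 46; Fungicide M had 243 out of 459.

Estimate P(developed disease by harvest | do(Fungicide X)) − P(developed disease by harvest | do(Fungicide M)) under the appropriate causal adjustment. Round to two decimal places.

The mid-season canopy-specific comparison favours Fungicide M throughout, but the pooled figures favour Fungicide X. The question is whether to condition on mid-season canopy.
Mid-season canopy here is a post-treatment variable shaped by the fungicide; conditioning on it would introduce bias rather than remove it. The overall comparison is the causal one.
The causal difference is the pooled difference: 0.320 − 0.404 = -0.084.

-0.08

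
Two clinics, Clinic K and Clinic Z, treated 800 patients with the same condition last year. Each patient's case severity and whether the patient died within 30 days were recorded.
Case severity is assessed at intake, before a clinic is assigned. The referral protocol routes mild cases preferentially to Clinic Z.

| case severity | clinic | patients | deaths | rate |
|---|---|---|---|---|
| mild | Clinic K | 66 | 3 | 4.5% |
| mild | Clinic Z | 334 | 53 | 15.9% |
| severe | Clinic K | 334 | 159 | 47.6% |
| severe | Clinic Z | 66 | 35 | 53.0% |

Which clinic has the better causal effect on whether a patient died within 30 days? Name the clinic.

Clinic K

The stratified and pooled comparisons disagree (Clinic K wins within each case severity; Clinic Z wins overall), so the answer turns on the causal role of case severity.
Since case severity is a pre-existing factor (not a product of the clinic) and it affects the outcome on its own, it is a confounder. The stratified rates, not the pooled rate, identify the causal effect.
Within each level — mild: 4.5% vs 15.9%; severe: 47.6% vs 53.0% — Clinic K is lower every time.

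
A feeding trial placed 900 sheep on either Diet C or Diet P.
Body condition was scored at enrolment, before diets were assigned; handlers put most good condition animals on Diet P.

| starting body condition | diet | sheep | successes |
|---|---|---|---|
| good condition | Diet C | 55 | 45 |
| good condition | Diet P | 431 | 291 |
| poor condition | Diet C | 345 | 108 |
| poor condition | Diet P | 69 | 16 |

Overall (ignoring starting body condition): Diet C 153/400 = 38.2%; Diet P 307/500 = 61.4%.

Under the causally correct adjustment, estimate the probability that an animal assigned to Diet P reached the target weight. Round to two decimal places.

Starting body condition satisfies the back-door criterion: it is not a descendant of the diet, and it blocks the spurious path from diet to outcome. Adjusting for it (i.e., using the within-starting body condition rates) gives the causal effect.
Standardising Diet P to the population starting body condition mix: 0.540·291/431 + 0.460·16/69 = 0.471.

0.47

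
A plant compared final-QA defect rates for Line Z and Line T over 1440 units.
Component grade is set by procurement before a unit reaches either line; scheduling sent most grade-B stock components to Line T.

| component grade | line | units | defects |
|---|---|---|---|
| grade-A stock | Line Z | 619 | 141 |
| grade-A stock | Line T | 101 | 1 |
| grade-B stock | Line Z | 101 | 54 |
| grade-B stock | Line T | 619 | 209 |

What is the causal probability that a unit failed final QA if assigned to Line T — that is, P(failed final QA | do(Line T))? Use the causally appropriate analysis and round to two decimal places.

0.17

Nothing the line does changes component grade; the imbalance is an allocation artefact. With component grade also predicting the outcome, the pooled figure is confounded, and the within-stratum comparison is the causal one.
Standardising Line T to the population component grade mix: 0.500·1/101 + 0.500·209/619 = 0.174.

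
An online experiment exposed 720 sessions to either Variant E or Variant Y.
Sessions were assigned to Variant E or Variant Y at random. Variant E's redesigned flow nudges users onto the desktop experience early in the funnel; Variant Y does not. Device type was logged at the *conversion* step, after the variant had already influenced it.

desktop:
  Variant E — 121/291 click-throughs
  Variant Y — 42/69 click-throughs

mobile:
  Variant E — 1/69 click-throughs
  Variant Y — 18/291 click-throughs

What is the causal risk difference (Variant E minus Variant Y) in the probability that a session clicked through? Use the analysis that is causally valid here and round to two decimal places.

+0.17

Device type is downstream of the variant. One should not condition on a consequence of treatment, so the overall rates are the right comparison.
The causal difference is the pooled difference: 0.339 − 0.167 = +0.172.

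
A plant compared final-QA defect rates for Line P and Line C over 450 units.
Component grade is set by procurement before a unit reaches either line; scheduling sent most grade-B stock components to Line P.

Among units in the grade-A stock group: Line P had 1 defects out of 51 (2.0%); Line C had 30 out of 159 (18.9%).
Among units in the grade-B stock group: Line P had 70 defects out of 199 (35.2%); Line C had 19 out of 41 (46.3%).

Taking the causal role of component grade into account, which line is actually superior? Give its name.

Here component grade is a common cause — it drives both which line a case falls under and the outcome. The crude comparison mixes populations; the stratum-specific rates are the causally relevant ones.
Within each level — grade-A stock: 2.0% vs 18.9%; grade-B stock: 35.2% vs 46.3% — Line P is lower every time.

Line P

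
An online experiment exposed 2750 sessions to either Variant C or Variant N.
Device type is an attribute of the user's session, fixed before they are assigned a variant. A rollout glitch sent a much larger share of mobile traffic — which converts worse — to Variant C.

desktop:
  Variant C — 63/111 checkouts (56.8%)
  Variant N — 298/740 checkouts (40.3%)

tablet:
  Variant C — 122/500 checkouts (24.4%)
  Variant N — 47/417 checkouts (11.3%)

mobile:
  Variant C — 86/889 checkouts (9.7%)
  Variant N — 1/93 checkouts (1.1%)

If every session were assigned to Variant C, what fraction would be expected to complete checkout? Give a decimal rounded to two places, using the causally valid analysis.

Device type is set before the variant has any effect — it is not caused by the variant — and it independently drives the outcome. That makes it a confounder, so the causal comparison is within device type levels.
Standardising Variant C to the population device type mix: 0.309·63/111 + 0.333·122/500 + 0.357·86/889 = 0.292.

0.29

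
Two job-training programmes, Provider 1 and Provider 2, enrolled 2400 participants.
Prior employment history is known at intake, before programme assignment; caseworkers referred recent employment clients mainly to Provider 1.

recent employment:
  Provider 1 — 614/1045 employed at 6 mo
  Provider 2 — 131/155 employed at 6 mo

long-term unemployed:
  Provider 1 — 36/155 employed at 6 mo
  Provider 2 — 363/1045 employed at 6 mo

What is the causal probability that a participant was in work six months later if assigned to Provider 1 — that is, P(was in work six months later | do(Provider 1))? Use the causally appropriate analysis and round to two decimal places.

The stratified and pooled comparisons disagree (Provider 2 wins within each prior employment history; Provider 1 wins overall), so the answer turns on the causal role of prior employment history.
Since prior employment history is a pre-existing factor (not a product of the programme) and it affects the outcome on its own, it is a confounder. The stratified rates, not the pooled rate, identify the causal effect.
Standardising Provider 1 to the population prior employment history mix: 0.500·614/1045 + 0.500·36/155 = 0.410.

0.41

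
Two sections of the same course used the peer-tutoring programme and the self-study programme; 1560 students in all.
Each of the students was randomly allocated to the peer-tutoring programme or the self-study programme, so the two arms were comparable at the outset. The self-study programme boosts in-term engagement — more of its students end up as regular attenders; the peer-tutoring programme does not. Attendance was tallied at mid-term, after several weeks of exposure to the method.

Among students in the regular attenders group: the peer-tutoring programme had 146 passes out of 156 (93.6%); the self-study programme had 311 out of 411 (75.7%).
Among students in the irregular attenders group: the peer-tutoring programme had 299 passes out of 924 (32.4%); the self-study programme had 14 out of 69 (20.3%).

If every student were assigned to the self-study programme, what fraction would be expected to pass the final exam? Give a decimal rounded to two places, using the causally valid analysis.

Within every mid-term attendance level the peer-tutoring programme has the higher rate, yet pooled the self-study programme does — Simpson's reversal.
Mid-term attendance lies on the pathway teaching method → mid-term attendance → outcome, so adjusting for it blocks the indirect effect. For the total causal effect of teaching method, use the unadjusted pooled rates.
So P(outcome | do(the self-study programme)) is just the pooled rate for the self-study programme: 325/480 = 0.677.

0.68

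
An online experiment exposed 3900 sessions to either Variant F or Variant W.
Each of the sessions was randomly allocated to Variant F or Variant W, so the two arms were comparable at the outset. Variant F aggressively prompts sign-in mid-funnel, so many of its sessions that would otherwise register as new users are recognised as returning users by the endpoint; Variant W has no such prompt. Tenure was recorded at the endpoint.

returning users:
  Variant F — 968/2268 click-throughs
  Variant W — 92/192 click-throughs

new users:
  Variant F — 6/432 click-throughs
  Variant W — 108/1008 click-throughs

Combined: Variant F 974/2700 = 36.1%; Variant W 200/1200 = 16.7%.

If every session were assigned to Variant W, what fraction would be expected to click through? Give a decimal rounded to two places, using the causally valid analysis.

Stratifying would compare variants among sessions the variants themselves sorted into user tenure groups — a form of selection on an intermediate. The unconditioned pooled rates give the total causal effect.
So P(outcome | do(Variant W)) is just the pooled rate for Variant W: 200/1200 = 0.167.

0.17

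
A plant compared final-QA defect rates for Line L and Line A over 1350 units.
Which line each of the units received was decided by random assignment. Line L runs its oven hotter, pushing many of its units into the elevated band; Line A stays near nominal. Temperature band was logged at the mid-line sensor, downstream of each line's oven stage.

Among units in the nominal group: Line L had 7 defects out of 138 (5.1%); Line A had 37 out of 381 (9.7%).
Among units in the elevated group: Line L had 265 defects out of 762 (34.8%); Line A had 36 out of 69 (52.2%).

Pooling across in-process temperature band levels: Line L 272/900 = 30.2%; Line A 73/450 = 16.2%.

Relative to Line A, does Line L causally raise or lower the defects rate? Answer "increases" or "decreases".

In-process temperature band lies on the pathway line → in-process temperature band → outcome, so adjusting for it blocks the indirect effect. For the total causal effect of line, use the unadjusted pooled rates.
Pooled: Line L 30.2% vs Line A 16.2%; Line A is lower overall.

increases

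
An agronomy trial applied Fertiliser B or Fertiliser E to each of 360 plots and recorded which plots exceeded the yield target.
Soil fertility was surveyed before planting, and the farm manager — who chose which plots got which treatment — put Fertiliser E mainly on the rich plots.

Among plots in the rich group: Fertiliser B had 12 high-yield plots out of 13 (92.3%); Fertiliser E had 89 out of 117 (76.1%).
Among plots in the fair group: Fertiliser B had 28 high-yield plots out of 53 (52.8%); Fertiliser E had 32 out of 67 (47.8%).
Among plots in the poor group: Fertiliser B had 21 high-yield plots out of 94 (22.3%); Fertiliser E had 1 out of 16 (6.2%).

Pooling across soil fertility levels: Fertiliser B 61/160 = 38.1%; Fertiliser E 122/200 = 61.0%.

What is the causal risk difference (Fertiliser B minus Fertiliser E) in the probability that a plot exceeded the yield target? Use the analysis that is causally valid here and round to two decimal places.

The imbalance in soil fertility arose from how plots were allocated, not from anything the fertiliser did; and soil fertility independently affects the outcome. The pooled gap is confounded — condition on soil fertility.
Adjusting over the population distribution of soil fertility: 0.361·(0.923−0.761) + 0.333·(0.528−0.478) + 0.306·(0.223−0.062) = +0.125.

+0.12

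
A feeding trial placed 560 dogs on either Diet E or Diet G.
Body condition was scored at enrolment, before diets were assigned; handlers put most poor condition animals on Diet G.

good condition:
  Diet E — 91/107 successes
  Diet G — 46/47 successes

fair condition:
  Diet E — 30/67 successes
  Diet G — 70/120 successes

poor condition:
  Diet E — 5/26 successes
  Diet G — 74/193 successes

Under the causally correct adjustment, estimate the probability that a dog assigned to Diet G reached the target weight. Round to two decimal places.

Starting body condition differs across diets for reasons unrelated to any effect of the diet itself, and it separately predicts the outcome — a classic confounder. We must compare within starting body condition levels.
Standardising Diet G to the population starting body condition mix: 0.275·46/47 + 0.334·70/120 + 0.391·74/193 = 0.614.

0.61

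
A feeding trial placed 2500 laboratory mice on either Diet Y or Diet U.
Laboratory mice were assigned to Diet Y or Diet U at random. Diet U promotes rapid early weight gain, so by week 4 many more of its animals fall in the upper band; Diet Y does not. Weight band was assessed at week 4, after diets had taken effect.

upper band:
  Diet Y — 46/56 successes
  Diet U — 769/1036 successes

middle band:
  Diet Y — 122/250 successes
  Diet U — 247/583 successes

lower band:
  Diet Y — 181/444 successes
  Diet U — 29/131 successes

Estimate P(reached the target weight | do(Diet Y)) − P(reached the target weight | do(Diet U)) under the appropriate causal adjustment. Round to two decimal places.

-0.13

Within every week-4 weight band level Diet Y has the higher rate, yet pooled Diet U does — Simpson's reversal.
Stratifying would compare diets among laboratory mice the diets themselves sorted into week-4 weight band groups — a form of selection on an intermediate. The unconditioned pooled rates give the total causal effect.
The causal difference is the pooled difference: 0.465 − 0.597 = -0.132.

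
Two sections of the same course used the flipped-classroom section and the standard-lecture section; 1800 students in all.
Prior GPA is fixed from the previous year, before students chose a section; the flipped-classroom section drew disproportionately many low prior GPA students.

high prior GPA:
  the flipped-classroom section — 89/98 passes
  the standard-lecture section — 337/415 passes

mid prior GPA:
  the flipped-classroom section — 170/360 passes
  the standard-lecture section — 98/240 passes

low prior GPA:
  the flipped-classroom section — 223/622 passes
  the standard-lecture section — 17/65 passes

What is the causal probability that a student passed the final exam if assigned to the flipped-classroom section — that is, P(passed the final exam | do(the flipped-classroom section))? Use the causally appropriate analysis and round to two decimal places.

0.55

The prior GPA band-specific comparison favours the flipped-classroom section throughout, but the pooled figures favour the standard-lecture section. The question is whether to condition on prior GPA band.
Nothing the teaching method does changes prior GPA band; the imbalance is an allocation artefact. With prior GPA band also predicting the outcome, the pooled figure is confounded, and the within-stratum comparison is the causal one.
Standardising the flipped-classroom section to the population prior GPA band mix: 0.285·89/98 + 0.333·170/360 + 0.382·223/622 = 0.553.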